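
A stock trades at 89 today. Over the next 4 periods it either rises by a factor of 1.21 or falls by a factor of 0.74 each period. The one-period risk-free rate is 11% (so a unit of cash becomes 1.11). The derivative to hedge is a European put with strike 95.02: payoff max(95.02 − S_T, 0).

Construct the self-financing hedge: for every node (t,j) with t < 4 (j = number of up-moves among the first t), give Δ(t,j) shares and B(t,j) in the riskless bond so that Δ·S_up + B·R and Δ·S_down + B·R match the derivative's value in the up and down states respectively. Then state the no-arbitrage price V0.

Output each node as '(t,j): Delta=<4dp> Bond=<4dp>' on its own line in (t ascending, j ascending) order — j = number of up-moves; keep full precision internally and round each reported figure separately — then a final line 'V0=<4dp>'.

(0,0): Delta=-0.2183 Bond=23.1706
(1,0): Delta=-0.6481 Bond=54.0277
(1,1): Delta=-0.1472 Bond=18.0684
(2,0): Delta=-1.0000 Bond=77.1204
(2,1): Delta=-0.5900 Bond=55.3357
(2,2): Delta=-0.0741 Bond=10.5209
(3,0): Delta=-1.0000 Bond=85.6036
(3,1): Delta=-1.0000 Bond=85.6036
(3,2): Delta=-0.5222 Bond=54.8873
(3,3): Delta=0.0000 Bond=0.0000
V0=3.7429

Under the risk-neutral measure, an up-move has probability p* = (R−d)/(u−d) = 0.7872 and values discount at R = 1.11.
Terminal values V(4,·): V(4,0)=68.3319, V(4,1)=51.3814, V(4,2)=23.6650, V(4,3)=0.0000, V(4,4)=0.0000
  t=3,j=0: stock 36.0649 → up 43.6386 (V=51.3814), down 26.6881 (V=68.3319). Price 49.5387; hedge Δ=-1.0000, bond B=85.6036.
  t=3,j=1: stock 58.9710 → up 71.3550 (V=23.6650), down 43.6386 (V=51.3814). Price 26.6326; hedge Δ=-1.0000, bond B=85.6036.
  t=3,j=2: stock 96.4256 → up 116.6750 (V=0.0000), down 71.3550 (V=23.6650). Price 4.5361; hedge Δ=-0.5222, bond B=54.8873.
  t=3,j=3: stock 157.6689 → up 190.7794 (V=0.0000), down 116.6750 (V=0.0000). Price 0.0000; hedge Δ=0.0000, bond B=0.0000.
  t=2,j=0: stock 48.7364 → up 58.9710 (V=26.6326), down 36.0649 (V=49.5387). Price 28.3840; hedge Δ=-1.0000, bond B=77.1204.
  t=2,j=1: stock 79.6906 → up 96.4256 (V=4.5361), down 58.9710 (V=26.6326). Price 8.3221; hedge Δ=-0.5900, bond B=55.3357.
  t=2,j=2: stock 130.3049 → up 157.6689 (V=0.0000), down 96.4256 (V=4.5361). Price 0.8695; hedge Δ=-0.0741, bond B=10.5209.
  t=1,j=0: stock 65.8600 → up 79.6906 (V=8.3221), down 48.7364 (V=28.3840). Price 11.3428; hedge Δ=-0.6481, bond B=54.0277.
  t=1,j=1: stock 107.6900 → up 130.3049 (V=0.8695), down 79.6906 (V=8.3221). Price 2.2118; hedge Δ=-0.1472, bond B=18.0684.
  t=0,j=0: stock 89.0000 → up 107.6900 (V=2.2118), down 65.8600 (V=11.3428). Price 3.7429; hedge Δ=-0.2183, bond B=23.1706.
The time-0 hedge costs 3.7429, which is the no-arbitrage price.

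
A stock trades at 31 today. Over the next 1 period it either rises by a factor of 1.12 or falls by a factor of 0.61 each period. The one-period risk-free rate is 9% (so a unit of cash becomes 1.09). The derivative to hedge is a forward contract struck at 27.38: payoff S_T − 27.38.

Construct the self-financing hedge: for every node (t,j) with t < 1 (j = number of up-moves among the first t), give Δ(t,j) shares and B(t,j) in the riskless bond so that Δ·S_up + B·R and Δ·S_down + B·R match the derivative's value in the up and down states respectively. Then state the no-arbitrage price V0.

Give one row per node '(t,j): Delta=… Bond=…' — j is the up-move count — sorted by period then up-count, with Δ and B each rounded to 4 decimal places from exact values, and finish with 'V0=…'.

Under the risk-neutral measure, an up-move has probability p* = (R−d)/(u−d) = 0.9412 and values discount at R = 1.09.
Terminal values V(1,·): V(1,0)=-8.4700, V(1,1)=7.3400
Node (0,0) S=31.0000: V=(p*·7.3400+(1−p*)·-8.4700)/1.09=5.8807; Δ=(7.3400−-8.4700)/(34.7200−18.9100)=1.0000; B=V−Δ·S=-25.1193
Each (Δ,B) replicates both successor values, so the strategy is self-financing and V0 is arbitrage-free.

(0,0): Delta=1.0000 Bond=-25.1193
V0=5.8807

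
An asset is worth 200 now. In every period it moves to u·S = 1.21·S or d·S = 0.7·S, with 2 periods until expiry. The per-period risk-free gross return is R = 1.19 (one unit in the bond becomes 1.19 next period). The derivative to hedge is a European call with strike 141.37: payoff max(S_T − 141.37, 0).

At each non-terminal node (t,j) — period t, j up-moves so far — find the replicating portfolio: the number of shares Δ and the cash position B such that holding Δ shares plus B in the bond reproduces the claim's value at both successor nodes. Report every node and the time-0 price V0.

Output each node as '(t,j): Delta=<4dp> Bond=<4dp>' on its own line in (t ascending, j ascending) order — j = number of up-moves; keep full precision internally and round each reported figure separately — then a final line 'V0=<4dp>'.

(0,0): Delta=0.9860 Bond=-96.9810
(1,0): Delta=0.3926 Bond=-32.3299
(1,1): Delta=1.0000 Bond=-118.7983
V0=100.2166

Under the risk-neutral measure, an up-move has probability p* = (R−d)/(u−d) = 0.9608 and values discount at R = 1.19.
Payoff layer (t=2): V(2,0)=0.0000, V(2,1)=28.0300, V(2,2)=151.4500
Node (1,0) S=140.0000: V=(p*·28.0300+(1−p*)·0.0000)/1.19=22.6309; Δ=(28.0300−0.0000)/(169.4000−98.0000)=0.3926; B=V−Δ·S=-32.3299
Node (1,1) S=242.0000: V=(p*·151.4500+(1−p*)·28.0300)/1.19=123.2017; Δ=(151.4500−28.0300)/(292.8200−169.4000)=1.0000; B=V−Δ·S=-118.7983
Node (0,0) S=200.0000: V=(p*·123.2017+(1−p*)·22.6309)/1.19=100.2166; Δ=(123.2017−22.6309)/(242.0000−140.0000)=0.9860; B=V−Δ·S=-96.9810
Root portfolio cost Δ·200+B reproduces V0=100.2166.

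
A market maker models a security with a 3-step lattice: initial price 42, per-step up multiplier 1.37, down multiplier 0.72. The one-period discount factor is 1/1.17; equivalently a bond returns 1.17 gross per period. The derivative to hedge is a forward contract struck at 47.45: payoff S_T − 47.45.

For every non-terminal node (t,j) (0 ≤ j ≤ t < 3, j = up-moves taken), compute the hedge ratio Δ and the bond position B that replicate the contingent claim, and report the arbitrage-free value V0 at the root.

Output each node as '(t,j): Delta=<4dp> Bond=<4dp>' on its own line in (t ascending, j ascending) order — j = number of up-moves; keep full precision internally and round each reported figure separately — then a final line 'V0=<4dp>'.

Under the risk-neutral measure, an up-move has probability p* = (R−d)/(u−d) = 0.6923 and values discount at R = 1.17.
Terminal payoffs: V(3,0)=-31.7736, V(3,1)=-17.6213, V(3,2)=9.3075, V(3,3)=60.5468
  t=2,j=0: stock 21.7728 → up 29.8287 (V=-17.6213), down 15.6764 (V=-31.7736). Price -18.7828; hedge Δ=1.0000, bond B=-40.5556.
  t=2,j=1: stock 41.4288 → up 56.7575 (V=9.3075), down 29.8287 (V=-17.6213). Price 0.8732; hedge Δ=1.0000, bond B=-40.5556.
  t=2,j=2: stock 78.8298 → up 107.9968 (V=60.5468), down 56.7575 (V=9.3075). Price 38.2742; hedge Δ=1.0000, bond B=-40.5556.
  t=1,j=0: stock 30.2400 → up 41.4288 (V=0.8732), down 21.7728 (V=-18.7828). Price -4.4229; hedge Δ=1.0000, bond B=-34.6629.
  t=1,j=1: stock 57.5400 → up 78.8298 (V=38.2742), down 41.4288 (V=0.8732). Price 22.8771; hedge Δ=1.0000, bond B=-34.6629.
  t=0,j=0: stock 42.0000 → up 57.5400 (V=22.8771), down 30.2400 (V=-4.4229). Price 12.3736; hedge Δ=1.0000, bond B=-29.6264.
Root portfolio cost Δ·42+B reproduces V0=12.3736.

(0,0): Delta=1.0000 Bond=-29.6264
(1,0): Delta=1.0000 Bond=-34.6629
(1,1): Delta=1.0000 Bond=-34.6629
(2,0): Delta=1.0000 Bond=-40.5556
(2,1): Delta=1.0000 Bond=-40.5556
(2,2): Delta=1.0000 Bond=-40.5556
V0=12.3736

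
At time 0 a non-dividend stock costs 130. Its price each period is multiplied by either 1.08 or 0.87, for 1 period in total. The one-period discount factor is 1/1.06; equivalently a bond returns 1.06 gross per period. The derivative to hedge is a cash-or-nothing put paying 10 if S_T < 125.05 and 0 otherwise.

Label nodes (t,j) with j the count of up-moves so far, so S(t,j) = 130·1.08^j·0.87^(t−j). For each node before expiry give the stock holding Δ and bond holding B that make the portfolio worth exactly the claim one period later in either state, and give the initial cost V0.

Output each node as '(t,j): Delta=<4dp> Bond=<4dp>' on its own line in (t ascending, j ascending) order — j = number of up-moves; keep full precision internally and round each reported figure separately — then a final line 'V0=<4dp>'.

The replicating-portfolio and risk-neutral prices coincide; use p* = (1.06−0.87)/(1.08−0.87) = 0.9048 for the latter.
Terminal payoffs: V(1,0)=10.0000, V(1,1)=0.0000
(0,0): S=130.0000. Δ = (V_up−V_dn)/(S_up−S_dn) = (0.0000−10.0000)/(140.4000−113.1000) = -0.3663. V = [p*·0.0000 + (1−p*)·10.0000]/1.06 = 0.8985. B = V − Δ·S = 48.5175.
Root portfolio cost Δ·130+B reproduces V0=0.8985.

(0,0): Delta=-0.3663 Bond=48.5175
V0=0.8985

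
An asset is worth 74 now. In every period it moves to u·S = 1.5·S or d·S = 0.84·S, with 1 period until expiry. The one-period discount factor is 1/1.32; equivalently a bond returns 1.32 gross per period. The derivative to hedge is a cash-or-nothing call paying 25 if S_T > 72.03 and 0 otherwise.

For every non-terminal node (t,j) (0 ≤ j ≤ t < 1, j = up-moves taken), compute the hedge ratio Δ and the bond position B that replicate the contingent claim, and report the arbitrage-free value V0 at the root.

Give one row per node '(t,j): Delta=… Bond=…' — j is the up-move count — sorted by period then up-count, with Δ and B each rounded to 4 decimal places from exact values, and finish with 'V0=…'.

Risk-neutral probability p* = (R−d)/(u−d) = (1.32−0.84)/(1.5−0.84) = 0.7273.
Terminal payoffs: V(1,0)=0.0000, V(1,1)=25.0000
(0,0): S=74.0000. Δ = (V_up−V_dn)/(S_up−S_dn) = (25.0000−0.0000)/(111.0000−62.1600) = 0.5119. V = [p*·25.0000 + (1−p*)·0.0000]/1.32 = 13.7741. B = V − Δ·S = -24.1047.
Each (Δ,B) replicates both successor values, so the strategy is self-financing and V0 is arbitrage-free.

(0,0): Delta=0.5119 Bond=-24.1047
V0=13.7741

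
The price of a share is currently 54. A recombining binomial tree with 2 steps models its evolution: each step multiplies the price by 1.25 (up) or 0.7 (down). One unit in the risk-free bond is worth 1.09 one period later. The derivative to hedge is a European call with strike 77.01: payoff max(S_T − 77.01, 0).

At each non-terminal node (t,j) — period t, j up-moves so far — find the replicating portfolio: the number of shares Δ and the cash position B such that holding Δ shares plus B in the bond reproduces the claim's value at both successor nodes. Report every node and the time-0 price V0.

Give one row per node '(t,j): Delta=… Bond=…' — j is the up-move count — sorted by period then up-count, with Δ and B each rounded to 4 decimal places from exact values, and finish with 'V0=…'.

(0,0): Delta=0.1613 Bond=-5.5944
(1,0): Delta=0.0000 Bond=0.0000
(1,1): Delta=0.1984 Bond=-8.5997
V0=3.1169

No-arbitrage ⇒ martingale measure with p* = (R−d)/(u−d) = 0.7091.
At expiry t=2: V(2,0)=0.0000, V(2,1)=0.0000, V(2,2)=7.3650
Node (1,0) S=37.8000: V=(p*·0.0000+(1−p*)·0.0000)/1.09=0.0000; Δ=(0.0000−0.0000)/(47.2500−26.4600)=0.0000; B=V−Δ·S=0.0000
Node (1,1) S=67.5000: V=(p*·7.3650+(1−p*)·0.0000)/1.09=4.7912; Δ=(7.3650−0.0000)/(84.3750−47.2500)=0.1984; B=V−Δ·S=-8.5997
Node (0,0) S=54.0000: V=(p*·4.7912+(1−p*)·0.0000)/1.09=3.1169; Δ=(4.7912−0.0000)/(67.5000−37.8000)=0.1613; B=V−Δ·S=-5.5944
Self-financing check: at every node Δ·S+B equals the discounted successor values.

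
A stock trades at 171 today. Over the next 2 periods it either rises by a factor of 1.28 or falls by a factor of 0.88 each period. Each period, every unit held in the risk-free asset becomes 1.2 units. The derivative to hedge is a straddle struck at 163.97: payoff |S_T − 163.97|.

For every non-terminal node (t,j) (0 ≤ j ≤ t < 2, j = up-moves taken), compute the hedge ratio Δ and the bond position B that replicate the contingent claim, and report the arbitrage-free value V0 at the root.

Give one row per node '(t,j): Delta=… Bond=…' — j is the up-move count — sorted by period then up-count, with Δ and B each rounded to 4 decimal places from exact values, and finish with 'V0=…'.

(0,0): Delta=0.8463 Bond=-85.8257
(1,0): Delta=-0.0482 Bond=31.6122
(1,1): Delta=1.0000 Bond=-136.6417
V0=58.8846

Risk-neutral probability p* = (R−d)/(u−d) = (1.2−0.88)/(1.28−0.88) = 0.8000.
Payoff layer (t=2): V(2,0)=31.5476, V(2,1)=28.6444, V(2,2)=116.1964
(1,0): S=150.4800. Δ = (V_up−V_dn)/(S_up−S_dn) = (28.6444−31.5476)/(192.6144−132.4224) = -0.0482. V = [p*·28.6444 + (1−p*)·31.5476]/1.2 = 24.3542. B = V − Δ·S = 31.6122.
(1,1): S=218.8800. Δ = (V_up−V_dn)/(S_up−S_dn) = (116.1964−28.6444)/(280.1664−192.6144) = 1.0000. V = [p*·116.1964 + (1−p*)·28.6444]/1.2 = 82.2383. B = V − Δ·S = -136.6417.
(0,0): S=171.0000. Δ = (V_up−V_dn)/(S_up−S_dn) = (82.2383−24.3542)/(218.8800−150.4800) = 0.8463. V = [p*·82.2383 + (1−p*)·24.3542]/1.2 = 58.8846. B = V − Δ·S = -85.8257.
Root portfolio cost Δ·171+B reproduces V0=58.8846.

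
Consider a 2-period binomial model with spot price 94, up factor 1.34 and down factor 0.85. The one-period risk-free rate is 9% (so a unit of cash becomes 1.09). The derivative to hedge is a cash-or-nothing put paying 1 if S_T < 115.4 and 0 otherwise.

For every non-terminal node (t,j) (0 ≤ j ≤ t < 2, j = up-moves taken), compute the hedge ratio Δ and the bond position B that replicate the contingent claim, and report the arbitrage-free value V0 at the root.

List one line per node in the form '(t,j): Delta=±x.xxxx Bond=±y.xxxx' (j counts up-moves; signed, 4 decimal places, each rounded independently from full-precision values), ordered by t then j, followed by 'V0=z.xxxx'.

(0,0): Delta=-0.0098 Bond=1.5568
(1,0): Delta=0.0000 Bond=0.9174
(1,1): Delta=-0.0162 Bond=2.5089
V0=0.6398

Under the risk-neutral measure, an up-move has probability p* = (R−d)/(u−d) = 0.4898 and values discount at R = 1.09.
Terminal values V(2,·): V(2,0)=1.0000, V(2,1)=1.0000, V(2,2)=0.0000
  t=1,j=0: stock 79.9000 → up 107.0660 (V=1.0000), down 67.9150 (V=1.0000). Price 0.9174; hedge Δ=0.0000, bond B=0.9174.
  t=1,j=1: stock 125.9600 → up 168.7864 (V=0.0000), down 107.0660 (V=1.0000). Price 0.4681; hedge Δ=-0.0162, bond B=2.5089.
  t=0,j=0: stock 94.0000 → up 125.9600 (V=0.4681), down 79.9000 (V=0.9174). Price 0.6398; hedge Δ=-0.0098, bond B=1.5568.
Self-financing check: at every node Δ·S+B equals the discounted successor values.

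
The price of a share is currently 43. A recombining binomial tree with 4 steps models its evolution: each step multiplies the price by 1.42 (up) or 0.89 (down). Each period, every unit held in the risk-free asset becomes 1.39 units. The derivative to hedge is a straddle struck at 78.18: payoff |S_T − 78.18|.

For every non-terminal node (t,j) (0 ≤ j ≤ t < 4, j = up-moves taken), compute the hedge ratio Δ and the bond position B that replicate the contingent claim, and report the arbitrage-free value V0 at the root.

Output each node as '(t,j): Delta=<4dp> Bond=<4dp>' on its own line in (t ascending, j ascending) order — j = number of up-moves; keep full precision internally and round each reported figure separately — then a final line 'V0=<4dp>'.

Risk-neutral probability p* = (R−d)/(u−d) = (1.39−0.89)/(1.42−0.89) = 0.9434.
Terminal values V(4,·): V(4,0)=51.2008, V(4,1)=35.1346, V(4,2)=9.5008, V(4,3)=31.3980, V(4,4)=96.6524
Node (3,0) S=30.3137: V=(p*·35.1346+(1−p*)·51.2008)/1.39=25.9309; Δ=(35.1346−51.2008)/(43.0454−26.9792)=-1.0000; B=V−Δ·S=56.2446
Node (3,1) S=48.3656: V=(p*·9.5008+(1−p*)·35.1346)/1.39=7.8790; Δ=(9.5008−35.1346)/(68.6792−43.0454)=-1.0000; B=V−Δ·S=56.2446
Node (3,2) S=77.1676: V=(p*·31.3980+(1−p*)·9.5008)/1.39=21.6968; Δ=(31.3980−9.5008)/(109.5780−68.6792)=0.5354; B=V−Δ·S=-19.6187
Node (3,3) S=123.1214: V=(p*·96.6524+(1−p*)·31.3980)/1.39=66.8768; Δ=(96.6524−31.3980)/(174.8324−109.5780)=1.0000; B=V−Δ·S=-56.2446
Node (2,0) S=34.0603: V=(p*·7.8790+(1−p*)·25.9309)/1.39=6.4034; Δ=(7.8790−25.9309)/(48.3656−30.3137)=-1.0000; B=V−Δ·S=40.4637
Node (2,1) S=54.3434: V=(p*·21.6968+(1−p*)·7.8790)/1.39=15.0465; Δ=(21.6968−7.8790)/(77.1676−48.3656)=0.4798; B=V−Δ·S=-11.0249
Node (2,2) S=86.7052: V=(p*·66.8768+(1−p*)·21.6968)/1.39=46.2730; Δ=(66.8768−21.6968)/(123.1214−77.1676)=0.9832; B=V−Δ·S=-38.9723
Node (1,0) S=38.2700: V=(p*·15.0465+(1−p*)·6.4034)/1.39=10.4729; Δ=(15.0465−6.4034)/(54.3434−34.0603)=0.4261; B=V−Δ·S=-5.8348
Node (1,1) S=61.0600: V=(p*·46.2730+(1−p*)·15.0465)/1.39=32.0183; Δ=(46.2730−15.0465)/(86.7052−54.3434)=0.9649; B=V−Δ·S=-26.8995
Node (0,0) S=43.0000: V=(p*·32.0183+(1−p*)·10.4729)/1.39=22.1574; Δ=(32.0183−10.4729)/(61.0600−38.2700)=0.9454; B=V−Δ·S=-18.4944
The time-0 hedge costs 22.1574, which is the no-arbitrage price.

(0,0): Delta=0.9454 Bond=-18.4944
(1,0): Delta=0.4261 Bond=-5.8348
(1,1): Delta=0.9649 Bond=-26.8995
(2,0): Delta=-1.0000 Bond=40.4637
(2,1): Delta=0.4798 Bond=-11.0249
(2,2): Delta=0.9832 Bond=-38.9723
(3,0): Delta=-1.0000 Bond=56.2446
(3,1): Delta=-1.0000 Bond=56.2446
(3,2): Delta=0.5354 Bond=-19.6187
(3,3): Delta=1.0000 Bond=-56.2446
V0=22.1574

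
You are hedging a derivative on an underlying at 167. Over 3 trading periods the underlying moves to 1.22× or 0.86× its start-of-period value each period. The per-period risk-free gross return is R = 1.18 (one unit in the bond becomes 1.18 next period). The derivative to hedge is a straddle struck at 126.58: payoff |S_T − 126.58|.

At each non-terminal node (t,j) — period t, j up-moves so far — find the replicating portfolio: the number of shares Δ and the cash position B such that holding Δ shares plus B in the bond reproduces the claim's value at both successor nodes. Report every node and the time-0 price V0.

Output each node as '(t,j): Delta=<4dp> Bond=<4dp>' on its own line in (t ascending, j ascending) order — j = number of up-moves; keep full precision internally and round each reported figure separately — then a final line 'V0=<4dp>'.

(0,0): Delta=0.9940 Bond=-76.0037
(1,0): Delta=0.9258 Bond=-79.8967
(1,1): Delta=1.0000 Bond=-90.9078
(2,0): Delta=0.0843 Bond=9.6664
(2,1): Delta=1.0000 Bond=-107.2712
(2,2): Delta=1.0000 Bond=-107.2712
V0=89.9935

Under the risk-neutral measure, an up-move has probability p* = (R−d)/(u−d) = 0.8889 and values discount at R = 1.18.
Terminal values V(3,·): V(3,0)=20.3586, V(3,1)=24.1061, V(3,2)=87.1840, V(3,3)=176.6666
  t=2,j=0: stock 123.5132 → up 150.6861 (V=24.1061), down 106.2214 (V=20.3586). Price 20.0760; hedge Δ=0.0843, bond B=9.6664.
  t=2,j=1: stock 175.2164 → up 213.7640 (V=87.1840), down 150.6861 (V=24.1061). Price 67.9452; hedge Δ=1.0000, bond B=-107.2712.
  t=2,j=2: stock 248.5628 → up 303.2466 (V=176.6666), down 213.7640 (V=87.1840). Price 141.2916; hedge Δ=1.0000, bond B=-107.2712.
  t=1,j=0: stock 143.6200 → up 175.2164 (V=67.9452), down 123.5132 (V=20.0760). Price 53.0732; hedge Δ=0.9258, bond B=-79.8967.
  t=1,j=1: stock 203.7400 → up 248.5628 (V=141.2916), down 175.2164 (V=67.9452). Price 112.8322; hedge Δ=1.0000, bond B=-90.9078.
  t=0,j=0: stock 167.0000 → up 203.7400 (V=112.8322), down 143.6200 (V=53.0732). Price 89.9935; hedge Δ=0.9940, bond B=-76.0037.
Root portfolio cost Δ·167+B reproduces V0=89.9935.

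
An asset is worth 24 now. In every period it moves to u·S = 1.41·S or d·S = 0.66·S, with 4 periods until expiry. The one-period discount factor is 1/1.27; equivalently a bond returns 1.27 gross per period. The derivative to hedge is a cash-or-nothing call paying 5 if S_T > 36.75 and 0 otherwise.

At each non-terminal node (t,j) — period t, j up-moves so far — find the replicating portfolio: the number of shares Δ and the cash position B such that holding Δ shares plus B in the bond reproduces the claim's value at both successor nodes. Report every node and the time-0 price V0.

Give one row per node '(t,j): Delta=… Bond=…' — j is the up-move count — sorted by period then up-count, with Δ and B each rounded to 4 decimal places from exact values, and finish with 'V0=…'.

No-arbitrage ⇒ martingale measure with p* = (R−d)/(u−d) = 0.8133.
Terminal values V(4,·): V(4,0)=0.0000, V(4,1)=0.0000, V(4,2)=0.0000, V(4,3)=5.0000, V(4,4)=5.0000
Node (3,0) S=6.8999: V=(p*·0.0000+(1−p*)·0.0000)/1.27=0.0000; Δ=(0.0000−0.0000)/(9.7289−4.5539)=0.0000; B=V−Δ·S=0.0000
Node (3,1) S=14.7407: V=(p*·0.0000+(1−p*)·0.0000)/1.27=0.0000; Δ=(0.0000−0.0000)/(20.7844−9.7289)=0.0000; B=V−Δ·S=0.0000
Node (3,2) S=31.4915: V=(p*·5.0000+(1−p*)·0.0000)/1.27=3.2021; Δ=(5.0000−0.0000)/(44.4030−20.7844)=0.2117; B=V−Δ·S=-3.4646
Node (3,3) S=67.2773: V=(p*·5.0000+(1−p*)·5.0000)/1.27=3.9370; Δ=(5.0000−5.0000)/(94.8610−44.4030)=0.0000; B=V−Δ·S=3.9370
Node (2,0) S=10.4544: V=(p*·0.0000+(1−p*)·0.0000)/1.27=0.0000; Δ=(0.0000−0.0000)/(14.7407−6.8999)=0.0000; B=V−Δ·S=0.0000
Node (2,1) S=22.3344: V=(p*·3.2021+(1−p*)·0.0000)/1.27=2.0507; Δ=(3.2021−0.0000)/(31.4915−14.7407)=0.1912; B=V−Δ·S=-2.2188
Node (2,2) S=47.7144: V=(p*·3.9370+(1−p*)·3.2021)/1.27=2.9920; Δ=(3.9370−3.2021)/(67.2773−31.4915)=0.0205; B=V−Δ·S=2.0121
Node (1,0) S=15.8400: V=(p*·2.0507+(1−p*)·0.0000)/1.27=1.3133; Δ=(2.0507−0.0000)/(22.3344−10.4544)=0.1726; B=V−Δ·S=-1.4209
Node (1,1) S=33.8400: V=(p*·2.9920+(1−p*)·2.0507)/1.27=2.2175; Δ=(2.9920−2.0507)/(47.7144−22.3344)=0.0371; B=V−Δ·S=0.9625
Node (0,0) S=24.0000: V=(p*·2.2175+(1−p*)·1.3133)/1.27=1.6132; Δ=(2.2175−1.3133)/(33.8400−15.8400)=0.0502; B=V−Δ·S=0.4075
Check: Δ(0,0)·S0 + B(0,0) = 1.6132 = V0.

(0,0): Delta=0.0502 Bond=0.4075
(1,0): Delta=0.1726 Bond=-1.4209
(1,1): Delta=0.0371 Bond=0.9625
(2,0): Delta=0.0000 Bond=0.0000
(2,1): Delta=0.1912 Bond=-2.2188
(2,2): Delta=0.0205 Bond=2.0121
(3,0): Delta=0.0000 Bond=0.0000
(3,1): Delta=0.0000 Bond=0.0000
(3,2): Delta=0.2117 Bond=-3.4646
(3,3): Delta=0.0000 Bond=3.9370
V0=1.6132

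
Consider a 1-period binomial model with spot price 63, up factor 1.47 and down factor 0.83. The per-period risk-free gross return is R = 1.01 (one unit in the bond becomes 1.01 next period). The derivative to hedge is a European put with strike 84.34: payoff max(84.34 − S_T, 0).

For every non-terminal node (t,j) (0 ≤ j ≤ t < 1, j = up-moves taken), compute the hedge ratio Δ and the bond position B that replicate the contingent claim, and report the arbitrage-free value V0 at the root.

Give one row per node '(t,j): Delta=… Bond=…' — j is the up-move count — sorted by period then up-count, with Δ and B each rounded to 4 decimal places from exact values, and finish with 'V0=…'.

Under the risk-neutral measure, an up-move has probability p* = (R−d)/(u−d) = 0.2813 and values discount at R = 1.01.
Payoff layer (t=1): V(1,0)=32.0500, V(1,1)=0.0000
  t=0,j=0: stock 63.0000 → up 92.6100 (V=0.0000), down 52.2900 (V=32.0500). Price 22.8079; hedge Δ=-0.7949, bond B=72.8860.
Root portfolio cost Δ·63+B reproduces V0=22.8079.

(0,0): Delta=-0.7949 Bond=72.8860
V0=22.8079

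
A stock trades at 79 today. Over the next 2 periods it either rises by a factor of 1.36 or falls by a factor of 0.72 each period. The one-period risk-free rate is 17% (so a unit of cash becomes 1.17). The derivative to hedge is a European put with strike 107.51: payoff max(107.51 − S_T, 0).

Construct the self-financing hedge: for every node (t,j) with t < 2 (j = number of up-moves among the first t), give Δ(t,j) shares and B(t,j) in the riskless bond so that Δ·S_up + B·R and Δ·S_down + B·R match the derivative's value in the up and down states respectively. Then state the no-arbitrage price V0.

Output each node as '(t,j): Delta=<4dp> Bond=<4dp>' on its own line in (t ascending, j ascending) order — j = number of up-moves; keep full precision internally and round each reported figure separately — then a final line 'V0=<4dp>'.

The replicating-portfolio and risk-neutral prices coincide; use p* = (1.17−0.72)/(1.36−0.72) = 0.7031 for the latter.
Terminal values V(2,·): V(2,0)=66.5564, V(2,1)=30.1532, V(2,2)=0.0000
Node (1,0) S=56.8800: V=(p*·30.1532+(1−p*)·66.5564)/1.17=35.0089; Δ=(30.1532−66.5564)/(77.3568−40.9536)=-1.0000; B=V−Δ·S=91.8889
Node (1,1) S=107.4400: V=(p*·0.0000+(1−p*)·30.1532)/1.17=7.6511; Δ=(0.0000−30.1532)/(146.1184−77.3568)=-0.4385; B=V−Δ·S=54.7654
Node (0,0) S=79.0000: V=(p*·7.6511+(1−p*)·35.0089)/1.17=13.4811; Δ=(7.6511−35.0089)/(107.4400−56.8800)=-0.5411; B=V−Δ·S=56.2277
Root portfolio cost Δ·79+B reproduces V0=13.4811.

(0,0): Delta=-0.5411 Bond=56.2277
(1,0): Delta=-1.0000 Bond=91.8889
(1,1): Delta=-0.4385 Bond=54.7654
V0=13.4811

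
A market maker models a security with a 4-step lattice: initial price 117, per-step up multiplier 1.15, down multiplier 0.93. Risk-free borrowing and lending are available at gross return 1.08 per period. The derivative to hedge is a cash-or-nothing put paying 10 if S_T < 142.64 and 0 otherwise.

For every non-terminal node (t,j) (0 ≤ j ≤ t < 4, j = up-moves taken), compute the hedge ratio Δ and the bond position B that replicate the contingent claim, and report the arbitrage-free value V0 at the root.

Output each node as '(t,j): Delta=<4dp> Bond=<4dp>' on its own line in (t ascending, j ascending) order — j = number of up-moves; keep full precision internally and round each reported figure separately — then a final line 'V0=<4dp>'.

The replicating-portfolio and risk-neutral prices coincide; use p* = (1.08−0.93)/(1.15−0.93) = 0.6818 for the latter.
Payoff layer (t=4): V(4,0)=10.0000, V(4,1)=10.0000, V(4,2)=10.0000, V(4,3)=0.0000, V(4,4)=0.0000
(3,0): S=94.1098. Δ = (V_up−V_dn)/(S_up−S_dn) = (10.0000−10.0000)/(108.2262−87.5221) = 0.0000. V = [p*·10.0000 + (1−p*)·10.0000]/1.08 = 9.2593. B = V − Δ·S = 9.2593.
(3,1): S=116.3723. Δ = (V_up−V_dn)/(S_up−S_dn) = (10.0000−10.0000)/(133.8281−108.2262) = 0.0000. V = [p*·10.0000 + (1−p*)·10.0000]/1.08 = 9.2593. B = V − Δ·S = 9.2593.
(3,2): S=143.9012. Δ = (V_up−V_dn)/(S_up−S_dn) = (0.0000−10.0000)/(165.4864−133.8281) = -0.3159. V = [p*·0.0000 + (1−p*)·10.0000]/1.08 = 2.9461. B = V − Δ·S = 48.4007.
(3,3): S=177.9424. Δ = (V_up−V_dn)/(S_up−S_dn) = (0.0000−0.0000)/(204.6337−165.4864) = 0.0000. V = [p*·0.0000 + (1−p*)·0.0000]/1.08 = 0.0000. B = V − Δ·S = 0.0000.
(2,0): S=101.1933. Δ = (V_up−V_dn)/(S_up−S_dn) = (9.2593−9.2593)/(116.3723−94.1098) = 0.0000. V = [p*·9.2593 + (1−p*)·9.2593]/1.08 = 8.5734. B = V − Δ·S = 8.5734.
(2,1): S=125.1315. Δ = (V_up−V_dn)/(S_up−S_dn) = (2.9461−9.2593)/(143.9012−116.3723) = -0.2293. V = [p*·2.9461 + (1−p*)·9.2593]/1.08 = 4.5878. B = V − Δ·S = 33.2839.
(2,2): S=154.7325. Δ = (V_up−V_dn)/(S_up−S_dn) = (0.0000−2.9461)/(177.9424−143.9012) = -0.0865. V = [p*·0.0000 + (1−p*)·2.9461]/1.08 = 0.8680. B = V − Δ·S = 14.2595.
(1,0): S=108.8100. Δ = (V_up−V_dn)/(S_up−S_dn) = (4.5878−8.5734)/(125.1315−101.1933) = -0.1665. V = [p*·4.5878 + (1−p*)·8.5734]/1.08 = 5.4222. B = V − Δ·S = 23.5384.
(1,1): S=134.5500. Δ = (V_up−V_dn)/(S_up−S_dn) = (0.8680−4.5878)/(154.7325−125.1315) = -0.1257. V = [p*·0.8680 + (1−p*)·4.5878]/1.08 = 1.8996. B = V − Δ·S = 18.8080.
(0,0): S=117.0000. Δ = (V_up−V_dn)/(S_up−S_dn) = (1.8996−5.4222)/(134.5500−108.8100) = -0.1369. V = [p*·1.8996 + (1−p*)·5.4222]/1.08 = 2.7967. B = V − Δ·S = 18.8085.
Each (Δ,B) replicates both successor values, so the strategy is self-financing and V0 is arbitrage-free.

(0,0): Delta=-0.1369 Bond=18.8085
(1,0): Delta=-0.1665 Bond=23.5384
(1,1): Delta=-0.1257 Bond=18.8080
(2,0): Delta=0.0000 Bond=8.5734
(2,1): Delta=-0.2293 Bond=33.2839
(2,2): Delta=-0.0865 Bond=14.2595
(3,0): Delta=0.0000 Bond=9.2593
(3,1): Delta=0.0000 Bond=9.2593
(3,2): Delta=-0.3159 Bond=48.4007
(3,3): Delta=0.0000 Bond=0.0000
V0=2.7967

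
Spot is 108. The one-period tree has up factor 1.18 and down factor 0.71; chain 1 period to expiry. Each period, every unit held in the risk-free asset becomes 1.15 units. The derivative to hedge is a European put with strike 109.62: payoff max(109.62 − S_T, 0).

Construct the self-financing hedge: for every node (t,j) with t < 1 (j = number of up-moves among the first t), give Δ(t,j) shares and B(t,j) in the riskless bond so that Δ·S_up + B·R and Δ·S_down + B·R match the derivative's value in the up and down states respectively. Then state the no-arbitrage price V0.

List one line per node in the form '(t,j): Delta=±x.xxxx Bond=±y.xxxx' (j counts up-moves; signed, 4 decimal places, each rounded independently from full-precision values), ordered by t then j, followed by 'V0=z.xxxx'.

(0,0): Delta=-0.6489 Bond=71.9134
V0=1.8283

Under the risk-neutral measure, an up-move has probability p* = (R−d)/(u−d) = 0.9362 and values discount at R = 1.15.
At expiry t=1: V(1,0)=32.9400, V(1,1)=0.0000
  t=0,j=0: stock 108.0000 → up 127.4400 (V=0.0000), down 76.6800 (V=32.9400). Price 1.8283; hedge Δ=-0.6489, bond B=71.9134.
The time-0 hedge costs 1.8283, which is the no-arbitrage price.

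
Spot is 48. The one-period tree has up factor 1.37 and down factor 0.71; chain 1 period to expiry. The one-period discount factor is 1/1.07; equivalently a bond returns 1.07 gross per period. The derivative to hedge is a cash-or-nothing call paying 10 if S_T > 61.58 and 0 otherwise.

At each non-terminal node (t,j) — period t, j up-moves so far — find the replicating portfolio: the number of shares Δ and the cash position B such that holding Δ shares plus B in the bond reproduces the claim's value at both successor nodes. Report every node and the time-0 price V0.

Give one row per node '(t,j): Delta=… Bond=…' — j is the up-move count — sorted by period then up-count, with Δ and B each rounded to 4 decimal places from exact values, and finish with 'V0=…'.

(0,0): Delta=0.3157 Bond=-10.0538
V0=5.0977

Under the risk-neutral measure, an up-move has probability p* = (R−d)/(u−d) = 0.5455 and values discount at R = 1.07.
Terminal payoffs: V(1,0)=0.0000, V(1,1)=10.0000
  t=0,j=0: stock 48.0000 → up 65.7600 (V=10.0000), down 34.0800 (V=0.0000). Price 5.0977; hedge Δ=0.3157, bond B=-10.0538.
Self-financing check: at every node Δ·S+B equals the discounted successor values.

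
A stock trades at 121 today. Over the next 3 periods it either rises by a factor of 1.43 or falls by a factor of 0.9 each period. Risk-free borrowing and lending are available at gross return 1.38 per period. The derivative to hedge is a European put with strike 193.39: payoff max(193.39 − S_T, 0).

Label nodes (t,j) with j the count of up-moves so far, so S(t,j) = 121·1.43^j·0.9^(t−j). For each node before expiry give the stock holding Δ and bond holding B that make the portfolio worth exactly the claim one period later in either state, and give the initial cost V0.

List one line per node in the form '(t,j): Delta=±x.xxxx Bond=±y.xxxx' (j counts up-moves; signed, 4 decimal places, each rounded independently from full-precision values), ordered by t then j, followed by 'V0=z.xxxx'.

No-arbitrage ⇒ martingale measure with p* = (R−d)/(u−d) = 0.9057.
Terminal values V(3,·): V(3,0)=105.1810, V(3,1)=53.2357, V(3,2)=0.0000, V(3,3)=0.0000
(2,0): S=98.0100. Δ = (V_up−V_dn)/(S_up−S_dn) = (53.2357−105.1810)/(140.1543−88.2090) = -1.0000. V = [p*·53.2357 + (1−p*)·105.1810]/1.38 = 42.1277. B = V − Δ·S = 140.1377.
(2,1): S=155.7270. Δ = (V_up−V_dn)/(S_up−S_dn) = (0.0000−53.2357)/(222.6896−140.1543) = -0.6450. V = [p*·0.0000 + (1−p*)·53.2357]/1.38 = 3.6393. B = V − Δ·S = 104.0840.
(2,2): S=247.4329. Δ = (V_up−V_dn)/(S_up−S_dn) = (0.0000−0.0000)/(353.8290−222.6896) = 0.0000. V = [p*·0.0000 + (1−p*)·0.0000]/1.38 = 0.0000. B = V − Δ·S = 0.0000.
(1,0): S=108.9000. Δ = (V_up−V_dn)/(S_up−S_dn) = (3.6393−42.1277)/(155.7270−98.0100) = -0.6668. V = [p*·3.6393 + (1−p*)·42.1277]/1.38 = 5.2683. B = V − Δ·S = 77.8879.
(1,1): S=173.0300. Δ = (V_up−V_dn)/(S_up−S_dn) = (0.0000−3.6393)/(247.4329−155.7270) = -0.0397. V = [p*·0.0000 + (1−p*)·3.6393]/1.38 = 0.2488. B = V − Δ·S = 7.1154.
(0,0): S=121.0000. Δ = (V_up−V_dn)/(S_up−S_dn) = (0.2488−5.2683)/(173.0300−108.9000) = -0.0783. V = [p*·0.2488 + (1−p*)·5.2683]/1.38 = 0.5234. B = V − Δ·S = 9.9942.
Root portfolio cost Δ·121+B reproduces V0=0.5234.

(0,0): Delta=-0.0783 Bond=9.9942
(1,0): Delta=-0.6668 Bond=77.8879
(1,1): Delta=-0.0397 Bond=7.1154
(2,0): Delta=-1.0000 Bond=140.1377
(2,1): Delta=-0.6450 Bond=104.0840
(2,2): Delta=0.0000 Bond=0.0000
V0=0.5234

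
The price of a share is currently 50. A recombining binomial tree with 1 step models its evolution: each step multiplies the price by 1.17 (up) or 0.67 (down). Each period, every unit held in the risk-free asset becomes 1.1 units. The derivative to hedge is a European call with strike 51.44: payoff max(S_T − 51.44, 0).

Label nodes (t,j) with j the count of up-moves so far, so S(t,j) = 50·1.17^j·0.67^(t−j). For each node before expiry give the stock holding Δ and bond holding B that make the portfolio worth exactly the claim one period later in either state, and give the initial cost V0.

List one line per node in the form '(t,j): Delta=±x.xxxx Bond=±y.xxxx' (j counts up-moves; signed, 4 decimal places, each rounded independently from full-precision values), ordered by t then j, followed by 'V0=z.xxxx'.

No-arbitrage ⇒ martingale measure with p* = (R−d)/(u−d) = 0.8600.
Payoff layer (t=1): V(1,0)=0.0000, V(1,1)=7.0600
  t=0,j=0: stock 50.0000 → up 58.5000 (V=7.0600), down 33.5000 (V=0.0000). Price 5.5196; hedge Δ=0.2824, bond B=-8.6004.
Check: Δ(0,0)·S0 + B(0,0) = 5.5196 = V0.

(0,0): Delta=0.2824 Bond=-8.6004
V0=5.5196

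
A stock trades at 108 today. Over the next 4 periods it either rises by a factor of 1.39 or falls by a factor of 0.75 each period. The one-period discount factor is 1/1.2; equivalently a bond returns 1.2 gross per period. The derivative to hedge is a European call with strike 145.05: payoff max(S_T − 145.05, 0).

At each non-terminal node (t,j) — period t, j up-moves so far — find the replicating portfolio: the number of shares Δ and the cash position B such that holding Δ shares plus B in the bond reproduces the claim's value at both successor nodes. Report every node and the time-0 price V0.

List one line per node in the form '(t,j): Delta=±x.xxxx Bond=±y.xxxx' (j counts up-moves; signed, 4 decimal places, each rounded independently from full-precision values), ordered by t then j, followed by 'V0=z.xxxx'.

(0,0): Delta=0.8075 Bond=-42.3529
(1,0): Delta=0.4801 Bond=-24.3025
(1,1): Delta=0.8821 Bond=-62.0213
(2,0): Delta=0.0000 Bond=0.0000
(2,1): Delta=0.5894 Bond=-41.4763
(2,2): Delta=0.9487 Bond=-88.3374
(3,0): Delta=0.0000 Bond=0.0000
(3,1): Delta=0.0000 Bond=0.0000
(3,2): Delta=0.7237 Bond=-70.7863
(3,3): Delta=1.0000 Bond=-120.8750
V0=44.8538

Since d<R<u, set p* = (R−d)/(u−d) = 0.7031; price each node as the discounted p*-expectation of its children.
Terminal payoffs: V(4,0)=0.0000, V(4,1)=0.0000, V(4,2)=0.0000, V(4,3)=72.4851, V(4,4)=258.1151
(3,0): S=45.5625. Δ = (V_up−V_dn)/(S_up−S_dn) = (0.0000−0.0000)/(63.3319−34.1719) = 0.0000. V = [p*·0.0000 + (1−p*)·0.0000]/1.2 = 0.0000. B = V − Δ·S = 0.0000.
(3,1): S=84.4425. Δ = (V_up−V_dn)/(S_up−S_dn) = (0.0000−0.0000)/(117.3751−63.3319) = 0.0000. V = [p*·0.0000 + (1−p*)·0.0000]/1.2 = 0.0000. B = V − Δ·S = 0.0000.
(3,2): S=156.5001. Δ = (V_up−V_dn)/(S_up−S_dn) = (72.4851−0.0000)/(217.5351−117.3751) = 0.7237. V = [p*·72.4851 + (1−p*)·0.0000]/1.2 = 42.4718. B = V − Δ·S = -70.7863.
(3,3): S=290.0469. Δ = (V_up−V_dn)/(S_up−S_dn) = (258.1151−72.4851)/(403.1651−217.5351) = 1.0000. V = [p*·258.1151 + (1−p*)·72.4851]/1.2 = 169.1719. B = V − Δ·S = -120.8750.
(2,0): S=60.7500. Δ = (V_up−V_dn)/(S_up−S_dn) = (0.0000−0.0000)/(84.4425−45.5625) = 0.0000. V = [p*·0.0000 + (1−p*)·0.0000]/1.2 = 0.0000. B = V − Δ·S = 0.0000.
(2,1): S=112.5900. Δ = (V_up−V_dn)/(S_up−S_dn) = (42.4718−0.0000)/(156.5001−84.4425) = 0.5894. V = [p*·42.4718 + (1−p*)·0.0000]/1.2 = 24.8858. B = V − Δ·S = -41.4763.
(2,2): S=208.6668. Δ = (V_up−V_dn)/(S_up−S_dn) = (169.1719−42.4718)/(290.0469−156.5001) = 0.9487. V = [p*·169.1719 + (1−p*)·42.4718]/1.2 = 109.6315. B = V − Δ·S = -88.3374.
(1,0): S=81.0000. Δ = (V_up−V_dn)/(S_up−S_dn) = (24.8858−0.0000)/(112.5900−60.7500) = 0.4801. V = [p*·24.8858 + (1−p*)·0.0000]/1.2 = 14.5815. B = V − Δ·S = -24.3025.
(1,1): S=150.1200. Δ = (V_up−V_dn)/(S_up−S_dn) = (109.6315−24.8858)/(208.6668−112.5900) = 0.8821. V = [p*·109.6315 + (1−p*)·24.8858]/1.2 = 70.3938. B = V − Δ·S = -62.0213.
(0,0): S=108.0000. Δ = (V_up−V_dn)/(S_up−S_dn) = (70.3938−14.5815)/(150.1200−81.0000) = 0.8075. V = [p*·70.3938 + (1−p*)·14.5815]/1.2 = 44.8538. B = V − Δ·S = -42.3529.
Check: Δ(0,0)·S0 + B(0,0) = 44.8538 = V0.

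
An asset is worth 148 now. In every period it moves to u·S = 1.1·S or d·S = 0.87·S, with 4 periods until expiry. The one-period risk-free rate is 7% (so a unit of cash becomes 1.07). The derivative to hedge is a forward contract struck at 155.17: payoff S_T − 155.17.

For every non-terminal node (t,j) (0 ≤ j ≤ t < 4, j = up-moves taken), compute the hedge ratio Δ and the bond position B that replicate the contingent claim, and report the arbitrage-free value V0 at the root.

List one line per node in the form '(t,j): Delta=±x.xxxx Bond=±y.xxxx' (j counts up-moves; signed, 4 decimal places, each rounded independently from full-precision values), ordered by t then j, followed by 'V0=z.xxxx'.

The replicating-portfolio and risk-neutral prices coincide; use p* = (1.07−0.87)/(1.1−0.87) = 0.8696 for the latter.
Terminal values V(4,·): V(4,0)=-70.3812, V(4,1)=-47.9657, V(4,2)=-19.6243, V(4,3)=16.2096, V(4,4)=61.5168
  t=3,j=0: stock 97.4584 → up 107.2043 (V=-47.9657), down 84.7888 (V=-70.3812). Price -47.5602; hedge Δ=1.0000, bond B=-145.0187.
  t=3,j=1: stock 123.2233 → up 135.5457 (V=-19.6243), down 107.2043 (V=-47.9657). Price -21.7954; hedge Δ=1.0000, bond B=-145.0187.
  t=3,j=2: stock 155.7996 → up 171.3796 (V=16.2096), down 135.5457 (V=-19.6243). Price 10.7809; hedge Δ=1.0000, bond B=-145.0187.
  t=3,j=3: stock 196.9880 → up 216.6868 (V=61.5168), down 171.3796 (V=16.2096). Price 51.9693; hedge Δ=1.0000, bond B=-145.0187.
  t=2,j=0: stock 112.0212 → up 123.2233 (V=-21.7954), down 97.4584 (V=-47.5602). Price -23.5103; hedge Δ=1.0000, bond B=-135.5315.
  t=2,j=1: stock 141.6360 → up 155.7996 (V=10.7809), down 123.2233 (V=-21.7954). Price 6.1045; hedge Δ=1.0000, bond B=-135.5315.
  t=2,j=2: stock 179.0800 → up 196.9880 (V=51.9693), down 155.7996 (V=10.7809). Price 43.5485; hedge Δ=1.0000, bond B=-135.5315.
  t=1,j=0: stock 128.7600 → up 141.6360 (V=6.1045), down 112.0212 (V=-23.5103). Price 2.0951; hedge Δ=1.0000, bond B=-126.6649.
  t=1,j=1: stock 162.8000 → up 179.0800 (V=43.5485), down 141.6360 (V=6.1045). Price 36.1351; hedge Δ=1.0000, bond B=-126.6649.
  t=0,j=0: stock 148.0000 → up 162.8000 (V=36.1351), down 128.7600 (V=2.0951). Price 29.6215; hedge Δ=1.0000, bond B=-118.3785.
Check: Δ(0,0)·S0 + B(0,0) = 29.6215 = V0.

(0,0): Delta=1.0000 Bond=-118.3785
(1,0): Delta=1.0000 Bond=-126.6649
(1,1): Delta=1.0000 Bond=-126.6649
(2,0): Delta=1.0000 Bond=-135.5315
(2,1): Delta=1.0000 Bond=-135.5315
(2,2): Delta=1.0000 Bond=-135.5315
(3,0): Delta=1.0000 Bond=-145.0187
(3,1): Delta=1.0000 Bond=-145.0187
(3,2): Delta=1.0000 Bond=-145.0187
(3,3): Delta=1.0000 Bond=-145.0187
V0=29.6215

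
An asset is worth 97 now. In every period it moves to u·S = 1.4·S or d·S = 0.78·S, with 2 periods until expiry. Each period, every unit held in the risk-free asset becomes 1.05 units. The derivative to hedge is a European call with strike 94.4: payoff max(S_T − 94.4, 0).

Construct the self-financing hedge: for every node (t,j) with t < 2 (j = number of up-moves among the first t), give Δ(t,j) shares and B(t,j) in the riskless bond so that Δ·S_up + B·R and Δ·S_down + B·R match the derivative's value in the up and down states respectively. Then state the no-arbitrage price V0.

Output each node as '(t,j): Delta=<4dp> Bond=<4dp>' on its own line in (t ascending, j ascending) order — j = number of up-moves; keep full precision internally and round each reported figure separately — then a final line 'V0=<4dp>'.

(0,0): Delta=0.6837 Bond=-44.7111
(1,0): Delta=0.2457 Bond=-13.8076
(1,1): Delta=1.0000 Bond=-89.9048
V0=21.6045

The replicating-portfolio and risk-neutral prices coincide; use p* = (1.05−0.78)/(1.4−0.78) = 0.4355 for the latter.
Terminal payoffs: V(2,0)=0.0000, V(2,1)=11.5240, V(2,2)=95.7200
Node (1,0) S=75.6600: V=(p*·11.5240+(1−p*)·0.0000)/1.05=4.7795; Δ=(11.5240−0.0000)/(105.9240−59.0148)=0.2457; B=V−Δ·S=-13.8076
Node (1,1) S=135.8000: V=(p*·95.7200+(1−p*)·11.5240)/1.05=45.8952; Δ=(95.7200−11.5240)/(190.1200−105.9240)=1.0000; B=V−Δ·S=-89.9048
Node (0,0) S=97.0000: V=(p*·45.8952+(1−p*)·4.7795)/1.05=21.6045; Δ=(45.8952−4.7795)/(135.8000−75.6600)=0.6837; B=V−Δ·S=-44.7111
Check: Δ(0,0)·S0 + B(0,0) = 21.6045 = V0.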